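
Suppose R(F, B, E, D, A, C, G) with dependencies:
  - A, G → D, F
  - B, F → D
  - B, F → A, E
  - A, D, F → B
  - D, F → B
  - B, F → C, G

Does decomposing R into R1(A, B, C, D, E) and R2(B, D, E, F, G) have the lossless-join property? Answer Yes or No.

Common attributes: {B, D, E}; their closure is {B, D, E}.
R1 ⊄ {B, D, E} and R2 ⊄ {B, D, E}, so the split is lossy.

No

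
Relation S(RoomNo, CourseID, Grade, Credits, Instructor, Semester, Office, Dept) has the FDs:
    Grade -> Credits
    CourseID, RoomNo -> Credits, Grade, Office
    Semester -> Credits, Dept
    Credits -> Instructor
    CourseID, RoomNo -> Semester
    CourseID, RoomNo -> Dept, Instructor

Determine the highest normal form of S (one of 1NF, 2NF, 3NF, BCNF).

2NF

Candidate key: {CourseID, RoomNo}. Prime attributes: {CourseID, RoomNo}.
For Grade -> Credits we have {Grade}⁺ = {Credits, Grade, Instructor}; {Grade} is not a superkey, so BCNF fails.
Grade -> Credits determines the non-prime attribute {Credits} from a non-superkey — 3NF is violated.
No proper subset of a key has a non-prime attribute in its closure, so there is no partial dependency; 2NF holds.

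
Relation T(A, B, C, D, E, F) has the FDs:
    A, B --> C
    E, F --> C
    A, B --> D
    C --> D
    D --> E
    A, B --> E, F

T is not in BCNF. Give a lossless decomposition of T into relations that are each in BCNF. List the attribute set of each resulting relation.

Candidate key of the original relation: {A, B}.
{A, B, C, D, E, F}: {E, F} determines {C, D, E, F} here but is not a superkey — split on E, F --> C, D, giving {C, D, E, F} and {A, B, E, F}.
{C, D, E, F}: {C} determines {C, D, E} here but is not a superkey — split on C --> D, E, giving {C, D, E} and {C, F}.
{C, D, E}: {D} determines {D, E} here but is not a superkey — split on D --> E, giving {D, E} and {C, D}.
{D, E}: every determinant is a superkey — BCNF.
{C, D}: every determinant is a superkey — BCNF.
{C, F}: every determinant is a superkey — BCNF.
{A, B, E, F}: every determinant is a superkey — BCNF.

{A, B, E, F}; {C, D}; {C, F}; {D, E}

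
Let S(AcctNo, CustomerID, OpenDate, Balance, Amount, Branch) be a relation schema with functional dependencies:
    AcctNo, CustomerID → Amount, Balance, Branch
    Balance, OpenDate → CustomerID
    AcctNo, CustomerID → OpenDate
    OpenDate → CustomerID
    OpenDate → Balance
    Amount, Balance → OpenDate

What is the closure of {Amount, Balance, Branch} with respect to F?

Start with {Amount, Balance, Branch}.
Amount, Balance → OpenDate applies; add {OpenDate} → now {Amount, Balance, Branch, OpenDate}.
Balance, OpenDate → CustomerID applies; add {CustomerID} → now {Amount, Balance, Branch, CustomerID, OpenDate}.
No further FD applies.

{Amount, Balance, Branch, CustomerID, OpenDate}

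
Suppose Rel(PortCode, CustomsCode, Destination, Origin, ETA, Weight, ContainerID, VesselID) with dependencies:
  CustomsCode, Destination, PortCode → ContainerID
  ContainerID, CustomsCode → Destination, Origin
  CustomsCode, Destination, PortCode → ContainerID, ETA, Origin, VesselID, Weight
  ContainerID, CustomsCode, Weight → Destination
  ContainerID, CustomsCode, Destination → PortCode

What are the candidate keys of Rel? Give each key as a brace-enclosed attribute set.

{ContainerID, CustomsCode}, {CustomsCode, Destination, PortCode}

Attributes never on any right-hand side: {CustomsCode} — every candidate key must contain it.
{ContainerID, CustomsCode}⁺ = {ContainerID, CustomsCode, Destination, ETA, Origin, PortCode, VesselID, Weight} — all of the relation — so {ContainerID, CustomsCode} is a candidate key.
{CustomsCode, Destination, PortCode}⁺ = {ContainerID, CustomsCode, Destination, ETA, Origin, PortCode, VesselID, Weight} — all of the relation — so {CustomsCode, Destination, PortCode} is a candidate key.
These are minimal and exhaustive — every other superkey contains one of them.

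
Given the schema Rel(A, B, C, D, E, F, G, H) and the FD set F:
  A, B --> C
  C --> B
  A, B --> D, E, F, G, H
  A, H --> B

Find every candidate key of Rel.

{A, B}, {A, C}, {A, H}

{A} never appears on the right of any FD, so every key must include it.
Closure of {A, B} is {A, B, C, D, E, F, G, H}, the whole schema; {A, B} is a candidate key.
Closure of {A, C} is {A, B, C, D, E, F, G, H}, the whole schema; {A, C} is a candidate key.
Closure of {A, H} is {A, B, C, D, E, F, G, H}, the whole schema; {A, H} is a candidate key.
These are minimal and exhaustive — every other superkey contains one of them.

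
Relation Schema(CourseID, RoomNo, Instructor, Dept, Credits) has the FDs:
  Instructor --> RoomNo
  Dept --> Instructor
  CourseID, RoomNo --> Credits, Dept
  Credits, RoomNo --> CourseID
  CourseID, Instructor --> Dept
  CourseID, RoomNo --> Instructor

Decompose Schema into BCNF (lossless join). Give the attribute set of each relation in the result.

{CourseID, Credits, Dept}; {Dept, Instructor}; {Instructor, RoomNo}

Candidate keys of the original relation: {CourseID, Dept}, {CourseID, Instructor}, {CourseID, RoomNo}, {Credits, Dept}, {Credits, Instructor}, {Credits, RoomNo}.
Within {CourseID, Credits, Dept, Instructor, RoomNo}: {Instructor}⁺ ∩ {CourseID, Credits, Dept, Instructor, RoomNo} = {Instructor, RoomNo}, not the whole set, so Instructor --> RoomNo violates BCNF; decompose into {Instructor, RoomNo} and {CourseID, Credits, Dept, Instructor}.
{Instructor, RoomNo} is in BCNF.
Within {CourseID, Credits, Dept, Instructor}: {Dept}⁺ ∩ {CourseID, Credits, Dept, Instructor} = {Dept, Instructor}, not the whole set, so Dept --> Instructor violates BCNF; decompose into {Dept, Instructor} and {CourseID, Credits, Dept}.
{Dept, Instructor} is in BCNF.
{CourseID, Credits, Dept} is in BCNF.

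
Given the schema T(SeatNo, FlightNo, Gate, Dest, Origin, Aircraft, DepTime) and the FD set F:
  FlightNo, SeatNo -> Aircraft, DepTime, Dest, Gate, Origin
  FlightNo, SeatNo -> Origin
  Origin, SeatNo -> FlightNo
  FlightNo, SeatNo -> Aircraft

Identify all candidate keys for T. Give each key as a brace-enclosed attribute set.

{FlightNo, SeatNo}, {Origin, SeatNo}

{SeatNo} never appears on the right of any FD, so every key must include it.
Closure of {FlightNo, SeatNo} is {Aircraft, DepTime, Dest, FlightNo, Gate, Origin, SeatNo}, the whole schema; {FlightNo, SeatNo} is a candidate key.
Closure of {Origin, SeatNo} is {Aircraft, DepTime, Dest, FlightNo, Gate, Origin, SeatNo}, the whole schema; {Origin, SeatNo} is a candidate key.
These are minimal and exhaustive — every other superkey contains one of them.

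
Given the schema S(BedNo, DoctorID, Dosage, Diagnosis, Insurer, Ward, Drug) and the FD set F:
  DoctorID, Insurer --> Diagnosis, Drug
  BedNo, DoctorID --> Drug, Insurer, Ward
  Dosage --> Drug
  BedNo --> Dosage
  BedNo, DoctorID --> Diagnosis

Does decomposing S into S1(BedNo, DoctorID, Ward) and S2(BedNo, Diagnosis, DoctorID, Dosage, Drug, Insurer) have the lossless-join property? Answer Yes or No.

Yes

S1 ∩ S2 = {BedNo, DoctorID}; its closure under F is {BedNo, Diagnosis, DoctorID, Dosage, Drug, Insurer, Ward}.
S1 is contained in that closure, so S1 ∩ S2 --> S1 holds and the join is lossless.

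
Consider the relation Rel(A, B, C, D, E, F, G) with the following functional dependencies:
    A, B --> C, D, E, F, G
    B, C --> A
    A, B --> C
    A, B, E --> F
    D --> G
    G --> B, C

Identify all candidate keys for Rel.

{A, B}, {B, C}, {D}, {G}

{D}⁺ = {A, B, C, D, E, F, G}, which is every attribute, so {D} is a candidate key.
{G}⁺ = {A, B, C, D, E, F, G}, which is every attribute, so {G} is a candidate key.
{A, B}⁺ = {A, B, C, D, E, F, G}, which is every attribute, so {A, B} is a candidate key.
{B, C}⁺ = {A, B, C, D, E, F, G}, which is every attribute, so {B, C} is a candidate key.
Any other superkey properly contains one of these, so there are no further candidate keys.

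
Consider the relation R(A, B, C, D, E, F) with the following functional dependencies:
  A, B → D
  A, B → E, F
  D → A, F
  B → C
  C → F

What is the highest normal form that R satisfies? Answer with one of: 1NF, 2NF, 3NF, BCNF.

Candidate keys: {A, B}, {B, D}. Prime attributes: {A, B, D}.
For D → A, F we have {D}⁺ = {A, D, F}; {D} is not a superkey, so BCNF fails.
Because {F} is non-prime and the left side of D → A, F is not a superkey, the relation is not in 3NF.
Since {B} ⊂ {A, B} and {B}⁺ ⊇ {C, F} with {C, F} non-prime, there is a partial dependency; 2NF fails.

1NF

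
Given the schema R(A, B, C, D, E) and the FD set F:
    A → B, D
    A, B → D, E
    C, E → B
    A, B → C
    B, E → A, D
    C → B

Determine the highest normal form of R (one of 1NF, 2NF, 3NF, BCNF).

3NF

Candidate keys: {A}, {B, E}, {C, E}. Prime attributes: {A, B, C, E}.
C → B: {C}⁺ = {B, C}, which is not all of the attributes, so the left side is not a superkey — BCNF is violated.
But every attribute on its right side ({B}) is prime, and the same holds for every other non-superkey FD, so 3NF still holds.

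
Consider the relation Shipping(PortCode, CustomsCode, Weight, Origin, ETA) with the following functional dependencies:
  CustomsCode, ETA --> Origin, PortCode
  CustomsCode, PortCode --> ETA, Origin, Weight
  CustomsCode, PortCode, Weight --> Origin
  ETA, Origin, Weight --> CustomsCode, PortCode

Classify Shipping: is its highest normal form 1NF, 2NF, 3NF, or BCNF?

BCNF

Candidate keys: {CustomsCode, ETA}, {CustomsCode, PortCode}, {ETA, Origin, Weight}. Prime attributes: {CustomsCode, ETA, Origin, PortCode, Weight}.
Each dependency's left side is a superkey — BCNF holds.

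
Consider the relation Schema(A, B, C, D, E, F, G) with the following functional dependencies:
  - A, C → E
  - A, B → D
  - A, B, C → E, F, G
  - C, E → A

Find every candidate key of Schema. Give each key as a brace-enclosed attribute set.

{A, B, C}, {B, C, E}

No FD produces {B, C}, so they must be in every candidate key.
{A, B, C} is a candidate key since {A, B, C}⁺ = {A, B, C, D, E, F, G} covers every attribute.
{B, C, E} is a candidate key since {B, C, E}⁺ = {A, B, C, D, E, F, G} covers every attribute.
Any other superkey properly contains one of these, so there are no further candidate keys.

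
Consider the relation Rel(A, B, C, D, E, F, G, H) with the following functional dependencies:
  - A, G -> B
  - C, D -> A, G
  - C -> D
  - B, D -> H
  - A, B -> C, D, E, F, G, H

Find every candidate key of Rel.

{A, B}, {A, G}, {C}

{C}⁺ = {A, B, C, D, E, F, G, H}, which is every attribute, so {C} is a candidate key.
{A, B}⁺ = {A, B, C, D, E, F, G, H}, which is every attribute, so {A, B} is a candidate key.
{A, G}⁺ = {A, B, C, D, E, F, G, H}, which is every attribute, so {A, G} is a candidate key.
These are minimal and exhaustive — every other superkey contains one of them.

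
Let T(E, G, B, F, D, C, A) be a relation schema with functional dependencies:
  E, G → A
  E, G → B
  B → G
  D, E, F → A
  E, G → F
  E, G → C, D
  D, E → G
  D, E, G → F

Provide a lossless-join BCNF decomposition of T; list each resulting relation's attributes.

Candidate keys of the original relation: {B, E}, {D, E}, {E, G}.
{A, B, C, D, E, F, G}: {B} determines {B, G} here but is not a superkey — split on B → G, giving {B, G} and {A, B, C, D, E, F}.
{B, G}: every determinant is a superkey — BCNF.
{A, B, C, D, E, F}: every determinant is a superkey — BCNF.

{A, B, C, D, E, F}; {B, G}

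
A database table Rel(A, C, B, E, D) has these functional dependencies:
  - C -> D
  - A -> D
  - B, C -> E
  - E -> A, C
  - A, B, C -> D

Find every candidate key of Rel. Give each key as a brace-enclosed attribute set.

No FD produces {B}, so it must be in every candidate key.
{B, C} is a candidate key since {B, C}⁺ = {A, B, C, D, E} covers every attribute.
{B, E} is a candidate key since {B, E}⁺ = {A, B, C, D, E} covers every attribute.
These are minimal and exhaustive — every other superkey contains one of them.

{B, C}, {B, E}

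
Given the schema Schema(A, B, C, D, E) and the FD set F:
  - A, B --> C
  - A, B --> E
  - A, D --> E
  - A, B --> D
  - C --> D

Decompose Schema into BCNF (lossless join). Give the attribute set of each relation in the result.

{A, B, C}; {A, D, E}; {C, D}

Candidate key of the original relation: {A, B}.
In {A, B, C, D, E}, {A, D} is not a superkey ({A, D}⁺ restricted to this set is {A, D, E}), so split on A, D --> E into {A, D, E} and {A, B, C, D}.
{A, D, E}: every determinant is a superkey — BCNF.
In {A, B, C, D}, {C} is not a superkey ({C}⁺ restricted to this set is {C, D}), so split on C --> D into {C, D} and {A, B, C}.
{C, D}: every determinant is a superkey — BCNF.
{A, B, C}: every determinant is a superkey — BCNF.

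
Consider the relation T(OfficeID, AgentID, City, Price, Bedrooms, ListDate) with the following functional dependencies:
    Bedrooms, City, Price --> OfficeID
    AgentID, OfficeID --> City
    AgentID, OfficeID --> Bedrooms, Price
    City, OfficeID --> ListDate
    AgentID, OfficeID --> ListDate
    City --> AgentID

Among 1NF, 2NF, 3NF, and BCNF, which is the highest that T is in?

3NF

Candidate keys: {AgentID, OfficeID}, {Bedrooms, City, Price}, {City, OfficeID}. Prime attributes: {AgentID, Bedrooms, City, OfficeID, Price}.
City --> AgentID breaks BCNF: {City}⁺ = {AgentID, City}, so {City} is not a superkey.
But every attribute on its right side ({AgentID}) is prime, and the same holds for every other non-superkey FD, so 3NF still holds.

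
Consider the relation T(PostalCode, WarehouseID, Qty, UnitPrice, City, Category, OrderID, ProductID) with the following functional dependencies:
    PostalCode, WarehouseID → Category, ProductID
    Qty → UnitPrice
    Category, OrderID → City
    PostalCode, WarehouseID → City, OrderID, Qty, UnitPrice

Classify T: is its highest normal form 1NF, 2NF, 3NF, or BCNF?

Candidate key: {PostalCode, WarehouseID}. Prime attributes: {PostalCode, WarehouseID}.
Qty → UnitPrice breaks BCNF: {Qty}⁺ = {Qty, UnitPrice}, so {Qty} is not a superkey.
Qty → UnitPrice determines the non-prime attribute {UnitPrice} from a non-superkey — 3NF is violated.
No non-prime attribute depends on a proper subset of any candidate key, so 2NF holds.

2NF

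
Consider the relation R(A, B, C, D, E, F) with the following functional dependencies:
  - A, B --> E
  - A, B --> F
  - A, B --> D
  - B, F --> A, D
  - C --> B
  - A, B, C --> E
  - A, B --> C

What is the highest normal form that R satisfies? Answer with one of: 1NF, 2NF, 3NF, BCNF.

Candidate keys: {A, B}, {A, C}, {B, F}, {C, F}. Prime attributes: {A, B, C, F}.
C --> B: {C}⁺ = {B, C}, which is not all of the attributes, so the left side is not a superkey — BCNF is violated.
But every attribute on its right side ({B}) is prime, and the same holds for every other non-superkey FD, so 3NF still holds.

3NF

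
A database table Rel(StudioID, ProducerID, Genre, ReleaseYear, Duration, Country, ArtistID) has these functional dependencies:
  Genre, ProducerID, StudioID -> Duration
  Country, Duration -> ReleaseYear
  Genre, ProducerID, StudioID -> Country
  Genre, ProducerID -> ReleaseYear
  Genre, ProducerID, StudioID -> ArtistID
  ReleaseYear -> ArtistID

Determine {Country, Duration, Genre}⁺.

{ArtistID, Country, Duration, Genre, ReleaseYear}

Start with {Country, Duration, Genre}.
Country, Duration -> ReleaseYear applies; add {ReleaseYear} → now {Country, Duration, Genre, ReleaseYear}.
ReleaseYear -> ArtistID applies; add {ArtistID} → now {ArtistID, Country, Duration, Genre, ReleaseYear}.
No further FD applies.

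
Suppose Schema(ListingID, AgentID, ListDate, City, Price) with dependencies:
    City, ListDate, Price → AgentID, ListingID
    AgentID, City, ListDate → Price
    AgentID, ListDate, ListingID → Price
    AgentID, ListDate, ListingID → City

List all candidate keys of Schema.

{AgentID, City, ListDate}, {AgentID, ListDate, ListingID}, {City, ListDate, Price}

{ListDate} never appears on the right of any FD, so every key must include it.
{AgentID, City, ListDate} is a candidate key since {AgentID, City, ListDate}⁺ = {AgentID, City, ListDate, ListingID, Price} covers every attribute.
{AgentID, ListDate, ListingID} is a candidate key since {AgentID, ListDate, ListingID}⁺ = {AgentID, City, ListDate, ListingID, Price} covers every attribute.
{City, ListDate, Price} is a candidate key since {City, ListDate, Price}⁺ = {AgentID, City, ListDate, ListingID, Price} covers every attribute.
No proper subset of any of these is a key, and no other minimal superkey exists.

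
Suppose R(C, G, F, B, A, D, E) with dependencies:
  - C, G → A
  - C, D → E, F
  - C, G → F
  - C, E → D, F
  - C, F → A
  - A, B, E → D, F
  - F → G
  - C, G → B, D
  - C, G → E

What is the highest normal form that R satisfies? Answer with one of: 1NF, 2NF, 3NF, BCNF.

3NF

Candidate keys: {C, D}, {C, E}, {C, F}, {C, G}. Prime attributes: {C, D, E, F, G}.
For A, B, E → D, F we have {A, B, E}⁺ = {A, B, D, E, F, G}; {A, B, E} is not a superkey, so BCNF fails.
Since {D, F} ⊆ prime attributes and every other non-superkey FD also has a prime right side, the schema is in 3NF.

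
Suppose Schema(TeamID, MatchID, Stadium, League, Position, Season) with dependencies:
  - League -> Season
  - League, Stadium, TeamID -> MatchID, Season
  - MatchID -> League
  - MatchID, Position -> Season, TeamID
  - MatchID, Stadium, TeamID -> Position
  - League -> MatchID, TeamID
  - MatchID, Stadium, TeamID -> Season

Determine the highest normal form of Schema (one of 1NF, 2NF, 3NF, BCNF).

Candidate keys: {League, Stadium}, {MatchID, Stadium}. Prime attributes: {League, MatchID, Stadium}.
League -> Season: {League}⁺ = {League, MatchID, Season, TeamID}, which is not all of the attributes, so the left side is not a superkey — BCNF is violated.
Because {Season} is non-prime and the left side of League -> Season is not a superkey, the relation is not in 3NF.
{League} is a proper subset of the key {League, Stadium}, and {League}⁺ contains the non-prime attributes {Season, TeamID} — a partial dependency, so 2NF is violated.

1NF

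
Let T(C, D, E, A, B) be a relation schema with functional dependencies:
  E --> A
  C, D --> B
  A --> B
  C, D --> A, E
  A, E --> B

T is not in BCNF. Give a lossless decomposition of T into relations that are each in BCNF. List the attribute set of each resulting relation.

{A, B}; {A, E}; {C, D, E}

Candidate key of the original relation: {C, D}.
Within {A, B, C, D, E}: {E}⁺ ∩ {A, B, C, D, E} = {A, B, E}, not the whole set, so E --> A, B violates BCNF; decompose into {A, B, E} and {C, D, E}.
Within {A, B, E}: {A}⁺ ∩ {A, B, E} = {A, B}, not the whole set, so A --> B violates BCNF; decompose into {A, B} and {A, E}.
{A, B} is in BCNF.
{A, E} is in BCNF.
{C, D, E} is in BCNF.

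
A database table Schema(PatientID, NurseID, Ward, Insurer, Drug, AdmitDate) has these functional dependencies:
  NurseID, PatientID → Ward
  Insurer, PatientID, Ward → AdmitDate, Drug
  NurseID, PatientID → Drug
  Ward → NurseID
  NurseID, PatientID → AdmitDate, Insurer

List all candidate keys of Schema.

{NurseID, PatientID}, {PatientID, Ward}

{PatientID} never appears on the right of any FD, so every key must include it.
{NurseID, PatientID} is a candidate key since {NurseID, PatientID}⁺ = {AdmitDate, Drug, Insurer, NurseID, PatientID, Ward} covers every attribute.
{PatientID, Ward} is a candidate key since {PatientID, Ward}⁺ = {AdmitDate, Drug, Insurer, NurseID, PatientID, Ward} covers every attribute.
Any other superkey properly contains one of these, so there are no further candidate keys.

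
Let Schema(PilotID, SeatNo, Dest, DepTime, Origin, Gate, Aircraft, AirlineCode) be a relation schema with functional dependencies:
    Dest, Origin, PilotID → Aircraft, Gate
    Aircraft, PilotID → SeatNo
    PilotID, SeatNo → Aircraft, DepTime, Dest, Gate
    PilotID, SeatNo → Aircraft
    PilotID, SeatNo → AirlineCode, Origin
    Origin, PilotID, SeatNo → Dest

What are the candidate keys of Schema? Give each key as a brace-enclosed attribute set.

Attributes never on any right-hand side: {PilotID} — every candidate key must contain it.
Closure of {Aircraft, PilotID} is {Aircraft, AirlineCode, DepTime, Dest, Gate, Origin, PilotID, SeatNo}, the whole schema; {Aircraft, PilotID} is a candidate key.
Closure of {PilotID, SeatNo} is {Aircraft, AirlineCode, DepTime, Dest, Gate, Origin, PilotID, SeatNo}, the whole schema; {PilotID, SeatNo} is a candidate key.
Closure of {Dest, Origin, PilotID} is {Aircraft, AirlineCode, DepTime, Dest, Gate, Origin, PilotID, SeatNo}, the whole schema; {Dest, Origin, PilotID} is a candidate key.
These are minimal and exhaustive — every other superkey contains one of them.

{Aircraft, PilotID}, {Dest, Origin, PilotID}, {PilotID, SeatNo}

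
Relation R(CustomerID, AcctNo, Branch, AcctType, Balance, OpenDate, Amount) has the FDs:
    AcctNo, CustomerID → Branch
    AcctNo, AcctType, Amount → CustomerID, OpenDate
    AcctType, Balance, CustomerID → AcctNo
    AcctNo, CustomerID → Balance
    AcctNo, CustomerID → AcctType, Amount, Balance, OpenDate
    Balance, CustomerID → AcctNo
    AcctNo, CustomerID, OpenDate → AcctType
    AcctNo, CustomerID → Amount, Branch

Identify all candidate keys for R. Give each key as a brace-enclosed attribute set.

{AcctNo, CustomerID}⁺ = {AcctNo, AcctType, Amount, Balance, Branch, CustomerID, OpenDate} — all of the relation — so {AcctNo, CustomerID} is a candidate key.
{Balance, CustomerID}⁺ = {AcctNo, AcctType, Amount, Balance, Branch, CustomerID, OpenDate} — all of the relation — so {Balance, CustomerID} is a candidate key.
{AcctNo, AcctType, Amount}⁺ = {AcctNo, AcctType, Amount, Balance, Branch, CustomerID, OpenDate} — all of the relation — so {AcctNo, AcctType, Amount} is a candidate key.
No proper subset of any of these is a key, and no other minimal superkey exists.

{AcctNo, AcctType, Amount}, {AcctNo, CustomerID}, {Balance, CustomerID}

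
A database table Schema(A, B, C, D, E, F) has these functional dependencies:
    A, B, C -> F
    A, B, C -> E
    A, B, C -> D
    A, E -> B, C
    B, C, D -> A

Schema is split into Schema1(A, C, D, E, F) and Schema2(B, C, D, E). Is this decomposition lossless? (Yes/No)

No

Common attributes: {C, D, E}; their closure is {C, D, E}.
Schema1 ⊄ {C, D, E} and Schema2 ⊄ {C, D, E}, so the split is lossy.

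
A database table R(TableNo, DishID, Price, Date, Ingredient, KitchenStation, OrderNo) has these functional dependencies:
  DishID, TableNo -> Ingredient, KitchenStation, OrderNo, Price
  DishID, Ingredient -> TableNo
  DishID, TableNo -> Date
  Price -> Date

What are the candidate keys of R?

{DishID} never appears on the right of any FD, so every key must include it.
{DishID, Ingredient}⁺ = {Date, DishID, Ingredient, KitchenStation, OrderNo, Price, TableNo} — all of the relation — so {DishID, Ingredient} is a candidate key.
{DishID, TableNo}⁺ = {Date, DishID, Ingredient, KitchenStation, OrderNo, Price, TableNo} — all of the relation — so {DishID, TableNo} is a candidate key.
Any other superkey properly contains one of these, so there are no further candidate keys.

{DishID, Ingredient}, {DishID, TableNo}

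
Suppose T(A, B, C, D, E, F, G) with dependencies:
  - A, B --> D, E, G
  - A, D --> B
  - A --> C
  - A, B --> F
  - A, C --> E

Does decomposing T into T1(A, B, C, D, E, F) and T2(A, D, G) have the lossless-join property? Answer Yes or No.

Yes

Common attributes: {A, D}; their closure is {A, B, C, D, E, F, G}.
Since T1 ⊆ {A, B, C, D, E, F, G}, the intersection is a superkey of T1; the decomposition is lossless.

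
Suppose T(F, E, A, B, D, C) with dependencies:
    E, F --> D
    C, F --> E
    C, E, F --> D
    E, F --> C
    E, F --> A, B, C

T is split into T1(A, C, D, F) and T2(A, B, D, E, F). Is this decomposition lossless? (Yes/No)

No

Common attributes: {A, D, F}; their closure is {A, D, F}.
The closure covers neither T1 nor T2 entirely; the join is not lossless.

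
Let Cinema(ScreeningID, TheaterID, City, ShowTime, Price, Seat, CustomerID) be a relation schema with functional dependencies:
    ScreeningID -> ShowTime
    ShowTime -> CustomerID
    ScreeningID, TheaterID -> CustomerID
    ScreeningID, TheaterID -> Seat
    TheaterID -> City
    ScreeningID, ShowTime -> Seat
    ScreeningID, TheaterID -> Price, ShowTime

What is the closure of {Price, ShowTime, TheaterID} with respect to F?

Start with {Price, ShowTime, TheaterID}.
ShowTime -> CustomerID applies; add {CustomerID} → now {CustomerID, Price, ShowTime, TheaterID}.
TheaterID -> City applies; add {City} → now {City, CustomerID, Price, ShowTime, TheaterID}.
No further FD applies.

{City, CustomerID, Price, ShowTime, TheaterID}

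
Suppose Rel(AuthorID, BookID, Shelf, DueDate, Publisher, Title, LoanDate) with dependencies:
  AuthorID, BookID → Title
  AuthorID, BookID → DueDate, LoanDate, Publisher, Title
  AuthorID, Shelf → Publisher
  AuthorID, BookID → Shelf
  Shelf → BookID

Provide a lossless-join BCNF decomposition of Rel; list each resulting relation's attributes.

{AuthorID, DueDate, LoanDate, Publisher, Shelf, Title}; {BookID, Shelf}

Candidate keys of the original relation: {AuthorID, BookID}, {AuthorID, Shelf}.
Within {AuthorID, BookID, DueDate, LoanDate, Publisher, Shelf, Title}: {Shelf}⁺ ∩ {AuthorID, BookID, DueDate, LoanDate, Publisher, Shelf, Title} = {BookID, Shelf}, not the whole set, so Shelf → BookID violates BCNF; decompose into {BookID, Shelf} and {AuthorID, DueDate, LoanDate, Publisher, Shelf, Title}.
{BookID, Shelf} has no BCNF violation.
{AuthorID, DueDate, LoanDate, Publisher, Shelf, Title} has no BCNF violation.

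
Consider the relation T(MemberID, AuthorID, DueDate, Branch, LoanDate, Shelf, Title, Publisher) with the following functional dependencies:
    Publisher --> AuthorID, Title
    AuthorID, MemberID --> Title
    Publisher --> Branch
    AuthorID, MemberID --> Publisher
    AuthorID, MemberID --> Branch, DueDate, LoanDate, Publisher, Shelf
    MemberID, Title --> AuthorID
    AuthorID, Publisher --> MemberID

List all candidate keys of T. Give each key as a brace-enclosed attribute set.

{AuthorID, MemberID}, {MemberID, Title}, {Publisher}

{Publisher} is a candidate key since {Publisher}⁺ = {AuthorID, Branch, DueDate, LoanDate, MemberID, Publisher, Shelf, Title} covers every attribute.
{AuthorID, MemberID} is a candidate key since {AuthorID, MemberID}⁺ = {AuthorID, Branch, DueDate, LoanDate, MemberID, Publisher, Shelf, Title} covers every attribute.
{MemberID, Title} is a candidate key since {MemberID, Title}⁺ = {AuthorID, Branch, DueDate, LoanDate, MemberID, Publisher, Shelf, Title} covers every attribute.
No proper subset of any of these is a key, and no other minimal superkey exists.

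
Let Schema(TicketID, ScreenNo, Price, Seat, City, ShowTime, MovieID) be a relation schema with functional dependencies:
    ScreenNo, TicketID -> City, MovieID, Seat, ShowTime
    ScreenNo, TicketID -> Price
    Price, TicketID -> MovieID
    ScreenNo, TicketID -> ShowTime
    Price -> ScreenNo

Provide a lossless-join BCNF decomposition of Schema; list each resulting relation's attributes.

Candidate keys of the original relation: {Price, TicketID}, {ScreenNo, TicketID}.
{City, MovieID, Price, ScreenNo, Seat, ShowTime, TicketID}: {Price} determines {Price, ScreenNo} here but is not a superkey — split on Price -> ScreenNo, giving {Price, ScreenNo} and {City, MovieID, Price, Seat, ShowTime, TicketID}.
{Price, ScreenNo}: every determinant is a superkey — BCNF.
{City, MovieID, Price, Seat, ShowTime, TicketID}: every determinant is a superkey — BCNF.

{City, MovieID, Price, Seat, ShowTime, TicketID}; {Price, ScreenNo}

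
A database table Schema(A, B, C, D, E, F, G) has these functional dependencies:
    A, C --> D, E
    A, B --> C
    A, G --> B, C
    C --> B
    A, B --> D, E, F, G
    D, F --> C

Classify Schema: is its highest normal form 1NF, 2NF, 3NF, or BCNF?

3NF

Candidate keys: {A, B}, {A, C}, {A, D, F}, {A, G}. Prime attributes: {A, B, C, D, F, G}.
C --> B breaks BCNF: {C}⁺ = {B, C}, so {C} is not a superkey.
But every attribute on its right side ({B}) is prime, and the same holds for every other non-superkey FD, so 3NF still holds.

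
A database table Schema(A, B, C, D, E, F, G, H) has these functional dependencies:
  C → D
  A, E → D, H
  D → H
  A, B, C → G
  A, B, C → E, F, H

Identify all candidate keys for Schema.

{A, B, C} never appear on the right of any FD, so every key must include all of them.
{A, B, C}⁺ = {A, B, C, D, E, F, G, H}, which is every attribute, so {A, B, C} is a candidate key.
Every other attribute set either contains this one or has a smaller closure.

{A, B, C}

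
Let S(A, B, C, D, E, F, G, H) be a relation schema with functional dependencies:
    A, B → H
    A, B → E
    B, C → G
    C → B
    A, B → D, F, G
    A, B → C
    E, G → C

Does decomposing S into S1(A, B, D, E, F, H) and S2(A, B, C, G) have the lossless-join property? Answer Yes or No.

The shared attributes are {A, B} and {A, B}⁺ = {A, B, C, D, E, F, G, H}.
Since S1 ⊆ {A, B, C, D, E, F, G, H}, the intersection is a superkey of S1; the decomposition is lossless.

Yes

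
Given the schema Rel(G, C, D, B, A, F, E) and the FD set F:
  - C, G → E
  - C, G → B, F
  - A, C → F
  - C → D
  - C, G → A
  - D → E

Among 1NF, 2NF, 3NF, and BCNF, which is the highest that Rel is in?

Candidate key: {C, G}. Prime attributes: {C, G}.
For A, C → F we have {A, C}⁺ = {A, C, D, E, F}; {A, C} is not a superkey, so BCNF fails.
Because {F} is non-prime and the left side of A, C → F is not a superkey, the relation is not in 3NF.
{C} is a proper subset of the key {C, G}, and {C}⁺ contains the non-prime attributes {D, E} — a partial dependency, so 2NF is violated.

1NF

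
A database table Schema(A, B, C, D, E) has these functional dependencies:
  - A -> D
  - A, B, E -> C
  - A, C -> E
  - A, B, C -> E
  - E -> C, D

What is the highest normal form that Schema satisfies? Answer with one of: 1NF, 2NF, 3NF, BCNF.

Candidate keys: {A, B, C}, {A, B, E}. Prime attributes: {A, B, C, E}.
A -> D breaks BCNF: {A}⁺ = {A, D}, so {A} is not a superkey.
A -> D determines the non-prime attribute {D} from a non-superkey — 3NF is violated.
{A} is a proper subset of the key {A, B, C}, and {A}⁺ contains the non-prime attribute {D} — a partial dependency, so 2NF is violated.

1NF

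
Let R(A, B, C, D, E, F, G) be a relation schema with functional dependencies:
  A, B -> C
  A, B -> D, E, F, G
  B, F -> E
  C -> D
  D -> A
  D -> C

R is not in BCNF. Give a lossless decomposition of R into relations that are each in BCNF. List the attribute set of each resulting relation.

Candidate keys of the original relation: {A, B}, {B, C}, {B, D}.
In {A, B, C, D, E, F, G}, {B, F} is not a superkey ({B, F}⁺ restricted to this set is {B, E, F}), so split on B, F -> E into {B, E, F} and {A, B, C, D, F, G}.
{B, E, F} is in BCNF.
In {A, B, C, D, F, G}, {C} is not a superkey ({C}⁺ restricted to this set is {A, C, D}), so split on C -> A, D into {A, C, D} and {B, C, F, G}.
{A, C, D} is in BCNF.
{B, C, F, G} is in BCNF.

{A, C, D}; {B, C, F, G}; {B, E, F}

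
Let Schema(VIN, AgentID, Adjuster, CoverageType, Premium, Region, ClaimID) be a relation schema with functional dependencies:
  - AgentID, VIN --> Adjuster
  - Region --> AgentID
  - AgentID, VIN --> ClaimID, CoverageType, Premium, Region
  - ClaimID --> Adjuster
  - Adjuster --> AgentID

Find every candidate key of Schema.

No FD produces {VIN}, so it must be in every candidate key.
{Adjuster, VIN}⁺ = {Adjuster, AgentID, ClaimID, CoverageType, Premium, Region, VIN} — all of the relation — so {Adjuster, VIN} is a candidate key.
{AgentID, VIN}⁺ = {Adjuster, AgentID, ClaimID, CoverageType, Premium, Region, VIN} — all of the relation — so {AgentID, VIN} is a candidate key.
{ClaimID, VIN}⁺ = {Adjuster, AgentID, ClaimID, CoverageType, Premium, Region, VIN} — all of the relation — so {ClaimID, VIN} is a candidate key.
{Region, VIN}⁺ = {Adjuster, AgentID, ClaimID, CoverageType, Premium, Region, VIN} — all of the relation — so {Region, VIN} is a candidate key.
No proper subset of any of these is a key, and no other minimal superkey exists.

{Adjuster, VIN}, {AgentID, VIN}, {ClaimID, VIN}, {Region, VIN}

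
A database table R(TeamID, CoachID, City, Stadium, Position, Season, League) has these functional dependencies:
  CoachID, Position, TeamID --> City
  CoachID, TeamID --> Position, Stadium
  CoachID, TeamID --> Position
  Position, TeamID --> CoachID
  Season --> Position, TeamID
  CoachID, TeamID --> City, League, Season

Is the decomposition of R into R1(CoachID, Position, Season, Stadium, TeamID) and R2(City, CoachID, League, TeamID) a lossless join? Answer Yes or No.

Common attributes: {CoachID, TeamID}; their closure is {City, CoachID, League, Position, Season, Stadium, TeamID}.
R1 is contained in that closure, so R1 ∩ R2 --> R1 holds and the join is lossless.

Yes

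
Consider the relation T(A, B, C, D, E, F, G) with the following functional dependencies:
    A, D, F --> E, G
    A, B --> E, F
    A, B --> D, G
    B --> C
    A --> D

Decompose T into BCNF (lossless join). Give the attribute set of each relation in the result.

Candidate key of the original relation: {A, B}.
In {A, B, C, D, E, F, G}, {A, D, F} is not a superkey ({A, D, F}⁺ restricted to this set is {A, D, E, F, G}), so split on A, D, F --> E, G into {A, D, E, F, G} and {A, B, C, D, F}.
In {A, D, E, F, G}, {A} is not a superkey ({A}⁺ restricted to this set is {A, D}), so split on A --> D into {A, D} and {A, E, F, G}.
{A, D} has no BCNF violation.
{A, E, F, G} has no BCNF violation.
In {A, B, C, D, F}, {B} is not a superkey ({B}⁺ restricted to this set is {B, C}), so split on B --> C into {B, C} and {A, B, D, F}.
{B, C} has no BCNF violation.
In {A, B, D, F}, {A} is not a superkey ({A}⁺ restricted to this set is {A, D}), so split on A --> D into {A, D} and {A, B, F}.
{A, D} has no BCNF violation.
{A, B, F} has no BCNF violation.

{A, B, F}; {A, D}; {A, E, F, G}; {B, C}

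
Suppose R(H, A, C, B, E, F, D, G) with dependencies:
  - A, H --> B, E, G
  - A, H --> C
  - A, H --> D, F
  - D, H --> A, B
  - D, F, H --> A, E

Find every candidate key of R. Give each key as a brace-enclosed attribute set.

{A, H}, {D, H}

{H} never appears on the right of any FD, so every key must include it.
{A, H}⁺ = {A, B, C, D, E, F, G, H} — all of the relation — so {A, H} is a candidate key.
{D, H}⁺ = {A, B, C, D, E, F, G, H} — all of the relation — so {D, H} is a candidate key.
Any other superkey properly contains one of these, so there are no further candidate keys.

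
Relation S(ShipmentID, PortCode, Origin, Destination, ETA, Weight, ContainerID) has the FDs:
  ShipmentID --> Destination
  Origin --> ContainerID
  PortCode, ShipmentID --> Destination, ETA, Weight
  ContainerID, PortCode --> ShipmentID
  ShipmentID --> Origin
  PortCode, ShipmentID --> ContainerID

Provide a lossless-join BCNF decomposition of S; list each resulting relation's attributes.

{ContainerID, Origin}; {Destination, Origin, ShipmentID}; {ETA, PortCode, ShipmentID, Weight}

Candidate keys of the original relation: {ContainerID, PortCode}, {Origin, PortCode}, {PortCode, ShipmentID}.
{ContainerID, Destination, ETA, Origin, PortCode, ShipmentID, Weight}: {ShipmentID} determines {ContainerID, Destination, Origin, ShipmentID} here but is not a superkey — split on ShipmentID --> ContainerID, Destination, Origin, giving {ContainerID, Destination, Origin, ShipmentID} and {ETA, PortCode, ShipmentID, Weight}.
{ContainerID, Destination, Origin, ShipmentID}: {Origin} determines {ContainerID, Origin} here but is not a superkey — split on Origin --> ContainerID, giving {ContainerID, Origin} and {Destination, Origin, ShipmentID}.
{ContainerID, Origin}: every determinant is a superkey — BCNF.
{Destination, Origin, ShipmentID}: every determinant is a superkey — BCNF.
{ETA, PortCode, ShipmentID, Weight}: every determinant is a superkey — BCNF.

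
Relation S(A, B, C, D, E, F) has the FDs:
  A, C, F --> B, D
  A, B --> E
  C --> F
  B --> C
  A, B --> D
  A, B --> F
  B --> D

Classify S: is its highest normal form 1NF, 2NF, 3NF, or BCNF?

Candidate keys: {A, B}, {A, C}. Prime attributes: {A, B, C}.
For C --> F we have {C}⁺ = {C, F}; {C} is not a superkey, so BCNF fails.
C --> F determines the non-prime attribute {F} from a non-superkey — 3NF is violated.
Since {B} ⊂ {A, B} and {B}⁺ ⊇ {D, F} with {D, F} non-prime, there is a partial dependency; 2NF fails.

1NF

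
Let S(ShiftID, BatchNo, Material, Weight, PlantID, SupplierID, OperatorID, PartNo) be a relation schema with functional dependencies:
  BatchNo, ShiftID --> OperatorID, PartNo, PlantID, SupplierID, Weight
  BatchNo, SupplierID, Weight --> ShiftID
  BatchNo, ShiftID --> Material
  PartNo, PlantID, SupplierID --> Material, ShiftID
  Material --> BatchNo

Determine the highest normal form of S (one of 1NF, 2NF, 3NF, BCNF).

Candidate keys: {BatchNo, ShiftID}, {BatchNo, SupplierID, Weight}, {Material, ShiftID}, {Material, SupplierID, Weight}, {PartNo, PlantID, SupplierID}. Prime attributes: {BatchNo, Material, PartNo, PlantID, ShiftID, SupplierID, Weight}.
Material --> BatchNo breaks BCNF: {Material}⁺ = {BatchNo, Material}, so {Material} is not a superkey.
Since {BatchNo} ⊆ prime attributes and every other non-superkey FD also has a prime right side, the schema is in 3NF.

3NF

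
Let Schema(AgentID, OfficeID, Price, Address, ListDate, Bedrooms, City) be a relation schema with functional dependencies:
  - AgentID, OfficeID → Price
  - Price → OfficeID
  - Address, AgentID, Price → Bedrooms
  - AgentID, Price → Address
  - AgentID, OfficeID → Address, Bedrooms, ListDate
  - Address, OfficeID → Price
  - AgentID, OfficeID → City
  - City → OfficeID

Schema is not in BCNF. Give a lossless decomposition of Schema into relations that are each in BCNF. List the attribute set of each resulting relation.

{Address, AgentID, Bedrooms, City, ListDate}; {Address, City, Price}; {OfficeID, Price}

Candidate keys of the original relation: {AgentID, City}, {AgentID, OfficeID}, {AgentID, Price}.
{Address, AgentID, Bedrooms, City, ListDate, OfficeID, Price}: {Price} determines {OfficeID, Price} here but is not a superkey — split on Price → OfficeID, giving {OfficeID, Price} and {Address, AgentID, Bedrooms, City, ListDate, Price}.
{OfficeID, Price} is in BCNF.
{Address, AgentID, Bedrooms, City, ListDate, Price}: {Address, City} determines {Address, City, Price} here but is not a superkey — split on Address, City → Price, giving {Address, City, Price} and {Address, AgentID, Bedrooms, City, ListDate}.
{Address, City, Price} is in BCNF.
{Address, AgentID, Bedrooms, City, ListDate} is in BCNF.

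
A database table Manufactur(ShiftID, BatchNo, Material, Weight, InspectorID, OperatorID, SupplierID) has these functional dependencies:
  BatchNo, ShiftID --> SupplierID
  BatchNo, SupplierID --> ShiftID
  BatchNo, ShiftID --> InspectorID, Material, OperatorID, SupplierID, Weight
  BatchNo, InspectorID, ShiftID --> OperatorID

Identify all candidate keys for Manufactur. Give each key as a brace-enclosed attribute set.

No FD produces {BatchNo}, so it must be in every candidate key.
Closure of {BatchNo, ShiftID} is {BatchNo, InspectorID, Material, OperatorID, ShiftID, SupplierID, Weight}, the whole schema; {BatchNo, ShiftID} is a candidate key.
Closure of {BatchNo, SupplierID} is {BatchNo, InspectorID, Material, OperatorID, ShiftID, SupplierID, Weight}, the whole schema; {BatchNo, SupplierID} is a candidate key.
Any other superkey properly contains one of these, so there are no further candidate keys.

{BatchNo, ShiftID}, {BatchNo, SupplierID}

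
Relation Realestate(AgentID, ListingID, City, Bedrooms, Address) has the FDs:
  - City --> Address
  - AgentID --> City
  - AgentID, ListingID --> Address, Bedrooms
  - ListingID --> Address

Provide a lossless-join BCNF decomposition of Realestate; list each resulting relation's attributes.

Candidate key of the original relation: {AgentID, ListingID}.
Within {Address, AgentID, Bedrooms, City, ListingID}: {City}⁺ ∩ {Address, AgentID, Bedrooms, City, ListingID} = {Address, City}, not the whole set, so City --> Address violates BCNF; decompose into {Address, City} and {AgentID, Bedrooms, City, ListingID}.
{Address, City}: every determinant is a superkey — BCNF.
Within {AgentID, Bedrooms, City, ListingID}: {AgentID}⁺ ∩ {AgentID, Bedrooms, City, ListingID} = {AgentID, City}, not the whole set, so AgentID --> City violates BCNF; decompose into {AgentID, City} and {AgentID, Bedrooms, ListingID}.
{AgentID, City}: every determinant is a superkey — BCNF.
{AgentID, Bedrooms, ListingID}: every determinant is a superkey — BCNF.

{Address, City}; {AgentID, Bedrooms, ListingID}; {AgentID, City}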